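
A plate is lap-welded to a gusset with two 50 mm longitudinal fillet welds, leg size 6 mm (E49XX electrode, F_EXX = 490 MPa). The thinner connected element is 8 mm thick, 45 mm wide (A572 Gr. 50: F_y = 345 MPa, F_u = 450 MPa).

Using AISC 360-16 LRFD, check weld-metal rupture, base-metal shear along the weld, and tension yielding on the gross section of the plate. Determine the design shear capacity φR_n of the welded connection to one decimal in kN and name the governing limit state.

93.5 kN (weld metal governs)

Weld metal: throat = 0.707×6 = 4.242 mm, L = 2×50 = 100 mm. φR_n = 0.75 × 0.6 × 490 × 4.242 × 100 = 93.5 kN.
Base metal shear (8 mm plate): yield φR_n = 1.0×0.6×345×8×100 = 165.6 kN; rupture φR_n = 0.75×0.6×450×8×100 = 162.0 kN; take 162.0 kN (rupture).
Tension yield (gross): A_g = 45×8 = 360 mm². φR_n = 0.90 × 345 × 360 = 111.8 kN.
Governing: min(93.5, 162.0, 111.8) = 93.5 kN → weld metal.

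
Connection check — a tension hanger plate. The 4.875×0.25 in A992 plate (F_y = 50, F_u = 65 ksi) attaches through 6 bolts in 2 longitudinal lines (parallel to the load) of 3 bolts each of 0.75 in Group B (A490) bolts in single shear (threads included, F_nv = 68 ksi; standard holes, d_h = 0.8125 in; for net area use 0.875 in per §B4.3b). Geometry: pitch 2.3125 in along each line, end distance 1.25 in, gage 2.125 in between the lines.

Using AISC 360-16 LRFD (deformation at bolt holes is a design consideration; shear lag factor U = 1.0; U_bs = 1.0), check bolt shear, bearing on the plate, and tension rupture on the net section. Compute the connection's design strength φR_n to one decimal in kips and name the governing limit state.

Bolt shear: A_b = π(0.75)²/4 = 0.44179 in². φR_n = 0.75 × 68 × 0.44179 × 6 × 1 = 135.2 kips.
Bearing (0.25 in plate, F_u = 65 ksi): end bolts L_c = 1.25 − 0.8125/2 = 0.84375, R_n = min(1.2×0.84375×0.25×65, 2.4×0.75×0.25×65) = 16.453 kips/bolt; interior L_c = 2.3125 − 0.8125 = 1.5, R_n = 29.25 kips/bolt. φR_n = 0.75 × (2×16.453 + 4×29.25) = 112.4 kips.
Tension rupture (net): A_n = (4.875 − 2×0.875)×0.25 = 0.78125 in² (U = 1.0, A_e = A_n). φR_n = 0.75 × 65 × 0.78125 = 38.1 kips.
Governing: min(135.2, 112.4, 38.1) = 38.1 kips → net-section rupture.

38.1 kips (net-section rupture governs)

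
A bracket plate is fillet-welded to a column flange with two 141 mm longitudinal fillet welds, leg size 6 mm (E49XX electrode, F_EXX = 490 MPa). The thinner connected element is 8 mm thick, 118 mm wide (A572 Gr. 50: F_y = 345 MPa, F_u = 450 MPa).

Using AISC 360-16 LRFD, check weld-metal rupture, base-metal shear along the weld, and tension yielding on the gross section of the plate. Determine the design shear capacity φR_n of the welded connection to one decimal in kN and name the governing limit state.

263.8 kN (weld metal governs)

Weld metal: throat = 0.707×6 = 4.242 mm, L = 2×141 = 282 mm. φR_n = 0.75 × 0.6 × 490 × 4.242 × 282 = 263.8 kN.
Base metal shear (8 mm plate): yield φR_n = 1.0×0.6×345×8×282 = 467.0 kN; rupture φR_n = 0.75×0.6×450×8×282 = 456.8 kN; take 456.8 kN (rupture).
Tension yield (gross): A_g = 118×8 = 944 mm². φR_n = 0.90 × 345 × 944 = 293.1 kN.
Governing: min(263.8, 456.8, 293.1) = 263.8 kN → weld metal.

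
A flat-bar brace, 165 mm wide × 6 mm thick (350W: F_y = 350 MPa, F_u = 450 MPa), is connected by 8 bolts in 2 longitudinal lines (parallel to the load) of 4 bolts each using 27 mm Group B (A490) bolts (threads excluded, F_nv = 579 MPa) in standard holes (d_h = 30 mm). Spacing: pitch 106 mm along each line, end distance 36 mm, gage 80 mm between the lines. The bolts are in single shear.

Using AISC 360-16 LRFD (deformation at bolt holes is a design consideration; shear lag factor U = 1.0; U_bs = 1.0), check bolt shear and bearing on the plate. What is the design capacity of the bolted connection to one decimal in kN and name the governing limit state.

889.4 kN (bearing governs)

Bolt shear: A_b = π(27)²/4 = 572.56 mm². φR_n = 0.75 × 579 × 572.56 × 8 × 1 = 1989.1 kN.
Bearing (6 mm plate, F_u = 450 MPa): end bolts L_c = 36 − 30/2 = 21, R_n = min(1.2×21×6×450, 2.4×27×6×450) = 68.04 kN/bolt; interior L_c = 106 − 30 = 76, R_n = 174.96 kN/bolt. φR_n = 0.75 × (2×68.04 + 6×174.96) = 889.4 kN.
Governing: min(1989.1, 889.4) = 889.4 kN → bearing.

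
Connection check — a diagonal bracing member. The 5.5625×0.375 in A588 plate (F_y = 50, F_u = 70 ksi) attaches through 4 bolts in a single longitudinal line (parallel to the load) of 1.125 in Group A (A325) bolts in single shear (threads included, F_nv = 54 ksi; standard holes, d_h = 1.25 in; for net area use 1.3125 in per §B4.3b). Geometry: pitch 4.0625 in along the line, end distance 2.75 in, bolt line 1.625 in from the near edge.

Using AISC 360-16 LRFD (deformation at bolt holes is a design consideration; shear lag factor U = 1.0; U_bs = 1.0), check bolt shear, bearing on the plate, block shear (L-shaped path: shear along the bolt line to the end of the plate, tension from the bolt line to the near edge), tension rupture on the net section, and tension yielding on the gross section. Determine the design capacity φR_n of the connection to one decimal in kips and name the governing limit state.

83.7 kips (net-section rupture governs)

Bolt shear: A_b = π(1.125)²/4 = 0.99402 in². φR_n = 0.75 × 54 × 0.99402 × 4 × 1 = 161.0 kips.
Bearing (0.375 in plate, F_u = 70 ksi): end bolts L_c = 2.75 − 1.25/2 = 2.125, R_n = min(1.2×2.125×0.375×70, 2.4×1.125×0.375×70) = 66.938 kips/bolt; interior L_c = 4.0625 − 1.25 = 2.8125, R_n = 70.875 kips/bolt. φR_n = 0.75 × (1×66.938 + 3×70.875) = 209.7 kips.
Block shear: shear path 1×[2.75+3×4.0625] = 1×14.9375 in, A_gv = 5.6016, A_nv = 1×(14.9375 − 3.5×1.3125)×0.375 = 3.8789 in²; tension to near edge: (1.625 − 0.5×1.3125)×0.375 = 0.36328 in². R_n = min(0.6×70×3.8789, 0.6×50×5.6016) + 1.0×70×0.36328 = min(162.91, 168.05) + 25.43 = 188.34 kips. φR_n = 0.75 × 188.34 = 141.3 kips.
Tension rupture (net): A_n = (5.5625 − 1×1.3125)×0.375 = 1.5938 in² (U = 1.0, A_e = A_n). φR_n = 0.75 × 70 × 1.5938 = 83.7 kips.
Tension yield (gross): A_g = 5.5625×0.375 = 2.0859 in². φR_n = 0.90 × 50 × 2.0859 = 93.9 kips.
Governing: min(161.0, 209.7, 141.3, 83.7, 93.9) = 83.7 kips → net-section rupture.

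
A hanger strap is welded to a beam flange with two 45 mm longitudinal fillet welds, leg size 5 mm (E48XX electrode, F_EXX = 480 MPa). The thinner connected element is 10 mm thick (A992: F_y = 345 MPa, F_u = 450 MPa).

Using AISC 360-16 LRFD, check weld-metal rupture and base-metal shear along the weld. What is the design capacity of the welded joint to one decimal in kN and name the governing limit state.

Weld metal: throat = 0.707×5 = 3.535 mm, L = 2×45 = 90 mm. φR_n = 0.75 × 0.6 × 480 × 3.535 × 90 = 68.7 kN.
Base metal shear (10 mm plate): yield φR_n = 1.0×0.6×345×10×90 = 186.3 kN; rupture φR_n = 0.75×0.6×450×10×90 = 182.3 kN; take 182.3 kN (rupture).
Governing: min(68.7, 182.3) = 68.7 kN → weld metal.

68.7 kN (weld metal governs)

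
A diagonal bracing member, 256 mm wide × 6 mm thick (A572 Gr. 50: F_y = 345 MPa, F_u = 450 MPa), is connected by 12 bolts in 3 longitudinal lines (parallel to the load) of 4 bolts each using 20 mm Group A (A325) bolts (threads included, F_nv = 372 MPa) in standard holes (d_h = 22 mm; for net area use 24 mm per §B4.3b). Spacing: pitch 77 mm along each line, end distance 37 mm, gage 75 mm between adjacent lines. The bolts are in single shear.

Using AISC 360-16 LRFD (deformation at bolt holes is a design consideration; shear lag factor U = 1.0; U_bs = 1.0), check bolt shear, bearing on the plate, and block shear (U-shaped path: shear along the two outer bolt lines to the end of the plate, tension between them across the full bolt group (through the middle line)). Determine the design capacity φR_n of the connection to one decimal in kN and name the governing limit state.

653.7 kN (block shear governs)

Bolt shear: A_b = π(20)²/4 = 314.16 mm². φR_n = 0.75 × 372 × 314.16 × 12 × 1 = 1051.8 kN.
Bearing (6 mm plate, F_u = 450 MPa): end bolts L_c = 37 − 22/2 = 26, R_n = min(1.2×26×6×450, 2.4×20×6×450) = 84.24 kN/bolt; interior L_c = 77 − 22 = 55, R_n = 129.6 kN/bolt. φR_n = 0.75 × (3×84.24 + 9×129.6) = 1064.3 kN.
Block shear: shear path 2×[37+3×77] = 2×268 mm, A_gv = 3216, A_nv = 2×(268 − 3.5×24)×6 = 2208 mm²; tension across gage: (150 − 2×24)×6 = 612 mm². R_n = min(0.6×450×2208, 0.6×345×3216) + 1.0×450×612 = min(596.16, 665.71) + 275.4 = 871.56 kN. φR_n = 0.75 × 871.56 = 653.7 kN.
Governing: min(1051.8, 1064.3, 653.7) = 653.7 kN → block shear.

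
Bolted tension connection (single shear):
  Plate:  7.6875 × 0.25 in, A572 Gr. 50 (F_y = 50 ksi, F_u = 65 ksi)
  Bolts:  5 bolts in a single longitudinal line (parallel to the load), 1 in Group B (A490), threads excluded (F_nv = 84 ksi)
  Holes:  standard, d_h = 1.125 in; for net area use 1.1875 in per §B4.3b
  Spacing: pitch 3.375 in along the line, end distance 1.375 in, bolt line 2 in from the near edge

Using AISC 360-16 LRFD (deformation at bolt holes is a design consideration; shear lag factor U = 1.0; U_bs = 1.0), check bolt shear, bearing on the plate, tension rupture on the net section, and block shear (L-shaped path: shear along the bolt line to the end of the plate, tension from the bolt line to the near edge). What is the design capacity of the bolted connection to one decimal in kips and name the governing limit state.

79.2 kips (net-section rupture governs)

Bolt shear: A_b = π(1)²/4 = 0.7854 in². φR_n = 0.75 × 84 × 0.7854 × 5 × 1 = 247.4 kips.
Bearing (0.25 in plate, F_u = 65 ksi): end bolts L_c = 1.375 − 1.125/2 = 0.8125, R_n = min(1.2×0.8125×0.25×65, 2.4×1×0.25×65) = 15.844 kips/bolt; interior L_c = 3.375 − 1.125 = 2.25, R_n = 39 kips/bolt. φR_n = 0.75 × (1×15.844 + 4×39) = 128.9 kips.
Tension rupture (net): A_n = (7.6875 − 1×1.1875)×0.25 = 1.625 in² (U = 1.0, A_e = A_n). φR_n = 0.75 × 65 × 1.625 = 79.2 kips.
Block shear: shear path 1×[1.375+4×3.375] = 1×14.875 in, A_gv = 3.7188, A_nv = 1×(14.875 − 4.5×1.1875)×0.25 = 2.3828 in²; tension to near edge: (2 − 0.5×1.1875)×0.25 = 0.35156 in². R_n = min(0.6×65×2.3828, 0.6×50×3.7188) + 1.0×65×0.35156 = min(92.929, 111.56) + 22.851 = 115.78 kips. φR_n = 0.75 × 115.78 = 86.8 kips.
Governing: min(247.4, 128.9, 79.2, 86.8) = 79.2 kips → net-section rupture.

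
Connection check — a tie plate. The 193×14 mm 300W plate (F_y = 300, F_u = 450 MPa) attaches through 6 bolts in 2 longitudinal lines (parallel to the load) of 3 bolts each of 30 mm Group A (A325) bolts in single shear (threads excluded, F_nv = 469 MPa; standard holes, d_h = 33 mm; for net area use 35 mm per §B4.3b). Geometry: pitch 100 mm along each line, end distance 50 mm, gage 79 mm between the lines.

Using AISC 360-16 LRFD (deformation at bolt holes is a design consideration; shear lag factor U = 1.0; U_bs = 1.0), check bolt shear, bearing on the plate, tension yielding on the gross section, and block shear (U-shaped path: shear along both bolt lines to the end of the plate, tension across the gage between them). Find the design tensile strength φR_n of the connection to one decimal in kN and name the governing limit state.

729.5 kN (gross-section yield governs)

Bolt shear: A_b = π(30)²/4 = 706.86 mm². φR_n = 0.75 × 469 × 706.86 × 6 × 1 = 1491.8 kN.
Bearing (14 mm plate, F_u = 450 MPa): end bolts L_c = 50 − 33/2 = 33.5, R_n = min(1.2×33.5×14×450, 2.4×30×14×450) = 253.26 kN/bolt; interior L_c = 100 − 33 = 67, R_n = 453.6 kN/bolt. φR_n = 0.75 × (2×253.26 + 4×453.6) = 1740.7 kN.
Tension yield (gross): A_g = 193×14 = 2702 mm². φR_n = 0.90 × 300 × 2702 = 729.5 kN.
Block shear: shear path 2×[50+2×100] = 2×250 mm, A_gv = 7000, A_nv = 2×(250 − 2.5×35)×14 = 4550 mm²; tension across gage: (79 − 1×35)×14 = 616 mm². R_n = min(0.6×450×4550, 0.6×300×7000) + 1.0×450×616 = min(1228.5, 1260) + 277.2 = 1505.7 kN. φR_n = 0.75 × 1505.7 = 1129.3 kN.
Governing: min(1491.8, 1740.7, 729.5, 1129.3) = 729.5 kN → gross-section yield.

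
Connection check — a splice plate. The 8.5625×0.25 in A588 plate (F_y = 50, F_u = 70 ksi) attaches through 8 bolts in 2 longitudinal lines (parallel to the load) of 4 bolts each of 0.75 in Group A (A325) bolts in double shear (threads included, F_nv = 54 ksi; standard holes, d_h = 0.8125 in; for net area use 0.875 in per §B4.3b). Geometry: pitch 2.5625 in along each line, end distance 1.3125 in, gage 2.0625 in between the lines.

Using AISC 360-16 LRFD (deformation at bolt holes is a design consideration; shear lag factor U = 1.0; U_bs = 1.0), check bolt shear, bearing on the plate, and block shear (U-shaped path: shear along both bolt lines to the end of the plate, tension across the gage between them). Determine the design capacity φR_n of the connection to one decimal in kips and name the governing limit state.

109.1 kips (block shear governs)

Bolt shear: A_b = π(0.75)²/4 = 0.44179 in². φR_n = 0.75 × 54 × 0.44179 × 8 × 2 = 286.3 kips.
Bearing (0.25 in plate, F_u = 70 ksi): end bolts L_c = 1.3125 − 0.8125/2 = 0.90625, R_n = min(1.2×0.90625×0.25×70, 2.4×0.75×0.25×70) = 19.031 kips/bolt; interior L_c = 2.5625 − 0.8125 = 1.75, R_n = 31.5 kips/bolt. φR_n = 0.75 × (2×19.031 + 6×31.5) = 170.3 kips.
Block shear: shear path 2×[1.3125+3×2.5625] = 2×9 in, A_gv = 4.5, A_nv = 2×(9 − 3.5×0.875)×0.25 = 2.9688 in²; tension across gage: (2.0625 − 1×0.875)×0.25 = 0.29688 in². R_n = min(0.6×70×2.9688, 0.6×50×4.5) + 1.0×70×0.29688 = min(124.69, 135) + 20.782 = 145.47 kips. φR_n = 0.75 × 145.47 = 109.1 kips.
Governing: min(286.3, 170.3, 109.1) = 109.1 kips → block shear.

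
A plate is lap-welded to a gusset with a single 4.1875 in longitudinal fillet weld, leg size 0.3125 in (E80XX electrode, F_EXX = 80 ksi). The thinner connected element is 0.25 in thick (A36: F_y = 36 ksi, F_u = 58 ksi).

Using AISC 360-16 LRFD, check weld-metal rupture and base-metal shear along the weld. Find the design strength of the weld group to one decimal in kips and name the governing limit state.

Weld metal: throat = 0.707×0.3125 = 0.22094 in, L = 4.1875 in. φR_n = 0.75 × 0.6 × 80 × 0.22094 × 4.1875 = 33.3 kips.
Base metal shear (0.25 in plate): yield φR_n = 1.0×0.6×36×0.25×4.1875 = 22.6 kips; rupture φR_n = 0.75×0.6×58×0.25×4.1875 = 27.3 kips; take 22.6 kips (yield).
Governing: min(33.3, 22.6) = 22.6 kips → base-metal shear.

22.6 kips (base-metal shear governs)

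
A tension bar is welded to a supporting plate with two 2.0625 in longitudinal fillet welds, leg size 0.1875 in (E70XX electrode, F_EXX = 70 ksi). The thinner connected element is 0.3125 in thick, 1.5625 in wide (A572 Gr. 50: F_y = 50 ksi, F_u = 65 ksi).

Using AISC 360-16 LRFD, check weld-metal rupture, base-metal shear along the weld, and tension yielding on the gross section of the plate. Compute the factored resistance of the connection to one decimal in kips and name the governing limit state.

Weld metal: throat = 0.707×0.1875 = 0.13256 in, L = 2×2.0625 = 4.125 in. φR_n = 0.75 × 0.6 × 70 × 0.13256 × 4.125 = 17.2 kips.
Base metal shear (0.3125 in plate): yield φR_n = 1.0×0.6×50×0.3125×4.125 = 38.7 kips; rupture φR_n = 0.75×0.6×65×0.3125×4.125 = 37.7 kips; take 37.7 kips (rupture).
Tension yield (gross): A_g = 1.5625×0.3125 = 0.48828 in². φR_n = 0.90 × 50 × 0.48828 = 22.0 kips.
Governing: min(17.2, 37.7, 22.0) = 17.2 kips → weld metal.

17.2 kips (weld metal governs)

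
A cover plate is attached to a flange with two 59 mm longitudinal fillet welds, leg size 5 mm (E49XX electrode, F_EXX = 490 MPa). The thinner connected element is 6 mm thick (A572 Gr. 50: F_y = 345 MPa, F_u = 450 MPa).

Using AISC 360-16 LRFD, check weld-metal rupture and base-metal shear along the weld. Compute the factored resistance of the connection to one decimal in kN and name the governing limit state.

92.0 kN (weld metal governs)

Weld metal: throat = 0.707×5 = 3.535 mm, L = 2×59 = 118 mm. φR_n = 0.75 × 0.6 × 490 × 3.535 × 118 = 92.0 kN.
Base metal shear (6 mm plate): yield φR_n = 1.0×0.6×345×6×118 = 146.6 kN; rupture φR_n = 0.75×0.6×450×6×118 = 143.4 kN; take 143.4 kN (rupture).
Governing: min(92.0, 143.4) = 92.0 kN → weld metal.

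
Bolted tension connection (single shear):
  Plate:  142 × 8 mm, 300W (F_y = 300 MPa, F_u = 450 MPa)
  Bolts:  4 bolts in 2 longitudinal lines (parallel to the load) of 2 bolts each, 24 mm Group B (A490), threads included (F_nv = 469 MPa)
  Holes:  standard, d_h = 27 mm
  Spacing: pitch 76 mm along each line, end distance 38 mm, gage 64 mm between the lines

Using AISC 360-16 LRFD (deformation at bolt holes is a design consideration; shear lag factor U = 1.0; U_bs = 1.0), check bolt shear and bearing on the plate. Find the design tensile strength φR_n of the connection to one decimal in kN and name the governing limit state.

Bolt shear: A_b = π(24)²/4 = 452.39 mm². φR_n = 0.75 × 469 × 452.39 × 4 × 1 = 636.5 kN.
Bearing (8 mm plate, F_u = 450 MPa): end bolts L_c = 38 − 27/2 = 24.5, R_n = min(1.2×24.5×8×450, 2.4×24×8×450) = 105.84 kN/bolt; interior L_c = 76 − 27 = 49, R_n = 207.36 kN/bolt. φR_n = 0.75 × (2×105.84 + 2×207.36) = 469.8 kN.
Governing: min(636.5, 469.8) = 469.8 kN → bearing.

469.8 kN (bearing governs)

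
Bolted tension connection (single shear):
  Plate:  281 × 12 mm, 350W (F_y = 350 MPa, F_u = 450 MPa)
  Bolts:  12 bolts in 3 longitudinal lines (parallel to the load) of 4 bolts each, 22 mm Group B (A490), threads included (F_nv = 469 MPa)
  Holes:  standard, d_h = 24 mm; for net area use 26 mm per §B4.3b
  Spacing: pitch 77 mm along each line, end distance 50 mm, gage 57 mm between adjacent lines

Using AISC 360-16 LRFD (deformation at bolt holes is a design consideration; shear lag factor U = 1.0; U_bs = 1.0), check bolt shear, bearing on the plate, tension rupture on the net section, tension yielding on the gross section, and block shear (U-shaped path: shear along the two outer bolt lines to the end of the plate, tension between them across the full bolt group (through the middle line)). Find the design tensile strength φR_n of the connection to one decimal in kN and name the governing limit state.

822.2 kN (net-section rupture governs)

Bolt shear: A_b = π(22)²/4 = 380.13 mm². φR_n = 0.75 × 469 × 380.13 × 12 × 1 = 1604.5 kN.
Bearing (12 mm plate, F_u = 450 MPa): end bolts L_c = 50 − 24/2 = 38, R_n = min(1.2×38×12×450, 2.4×22×12×450) = 246.24 kN/bolt; interior L_c = 77 − 24 = 53, R_n = 285.12 kN/bolt. φR_n = 0.75 × (3×246.24 + 9×285.12) = 2478.6 kN.
Tension rupture (net): A_n = (281 − 3×26)×12 = 2436 mm² (U = 1.0, A_e = A_n). φR_n = 0.75 × 450 × 2436 = 822.2 kN.
Tension yield (gross): A_g = 281×12 = 3372 mm². φR_n = 0.90 × 350 × 3372 = 1062.2 kN.
Block shear: shear path 2×[50+3×77] = 2×281 mm, A_gv = 6744, A_nv = 2×(281 − 3.5×26)×12 = 4560 mm²; tension across gage: (114 − 2×26)×12 = 744 mm². R_n = min(0.6×450×4560, 0.6×350×6744) + 1.0×450×744 = min(1231.2, 1416.2) + 334.8 = 1566 kN. φR_n = 0.75 × 1566 = 1174.5 kN.
Governing: min(1604.5, 2478.6, 822.2, 1062.2, 1174.5) = 822.2 kN → net-section rupture.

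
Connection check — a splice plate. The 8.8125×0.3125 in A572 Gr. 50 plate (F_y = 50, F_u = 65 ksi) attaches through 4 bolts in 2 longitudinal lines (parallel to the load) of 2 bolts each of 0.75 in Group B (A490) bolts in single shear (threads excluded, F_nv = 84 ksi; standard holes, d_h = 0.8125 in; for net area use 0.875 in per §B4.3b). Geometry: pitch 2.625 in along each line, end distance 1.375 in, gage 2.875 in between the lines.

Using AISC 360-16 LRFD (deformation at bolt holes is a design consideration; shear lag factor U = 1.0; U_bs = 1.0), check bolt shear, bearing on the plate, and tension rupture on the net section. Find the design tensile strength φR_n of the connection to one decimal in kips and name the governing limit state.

Bolt shear: A_b = π(0.75)²/4 = 0.44179 in². φR_n = 0.75 × 84 × 0.44179 × 4 × 1 = 111.3 kips.
Bearing (0.3125 in plate, F_u = 65 ksi): end bolts L_c = 1.375 − 0.8125/2 = 0.96875, R_n = min(1.2×0.96875×0.3125×65, 2.4×0.75×0.3125×65) = 23.613 kips/bolt; interior L_c = 2.625 − 0.8125 = 1.8125, R_n = 36.563 kips/bolt. φR_n = 0.75 × (2×23.613 + 2×36.563) = 90.3 kips.
Tension rupture (net): A_n = (8.8125 − 2×0.875)×0.3125 = 2.207 in² (U = 1.0, A_e = A_n). φR_n = 0.75 × 65 × 2.207 = 107.6 kips.
Governing: min(111.3, 90.3, 107.6) = 90.3 kips → bearing.

90.3 kips (bearing governs)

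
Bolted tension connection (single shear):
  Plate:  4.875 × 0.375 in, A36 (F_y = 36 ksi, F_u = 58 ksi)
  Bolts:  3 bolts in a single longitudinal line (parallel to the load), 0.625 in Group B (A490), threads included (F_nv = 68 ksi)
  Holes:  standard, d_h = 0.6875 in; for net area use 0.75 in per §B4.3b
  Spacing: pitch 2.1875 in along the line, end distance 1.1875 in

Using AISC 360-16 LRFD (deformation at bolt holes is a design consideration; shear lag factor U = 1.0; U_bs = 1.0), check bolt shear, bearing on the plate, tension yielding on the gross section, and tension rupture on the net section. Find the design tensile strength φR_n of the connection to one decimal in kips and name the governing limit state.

Bolt shear: A_b = π(0.625)²/4 = 0.3068 in². φR_n = 0.75 × 68 × 0.3068 × 3 × 1 = 46.9 kips.
Bearing (0.375 in plate, F_u = 58 ksi): end bolts L_c = 1.1875 − 0.6875/2 = 0.84375, R_n = min(1.2×0.84375×0.375×58, 2.4×0.625×0.375×58) = 22.022 kips/bolt; interior L_c = 2.1875 − 0.6875 = 1.5, R_n = 32.625 kips/bolt. φR_n = 0.75 × (1×22.022 + 2×32.625) = 65.5 kips.
Tension yield (gross): A_g = 4.875×0.375 = 1.8281 in². φR_n = 0.90 × 36 × 1.8281 = 59.2 kips.
Tension rupture (net): A_n = (4.875 − 1×0.75)×0.375 = 1.5469 in² (U = 1.0, A_e = A_n). φR_n = 0.75 × 58 × 1.5469 = 67.3 kips.
Governing: min(46.9, 65.5, 59.2, 67.3) = 46.9 kips → bolt shear.

46.9 kips (bolt shear governs)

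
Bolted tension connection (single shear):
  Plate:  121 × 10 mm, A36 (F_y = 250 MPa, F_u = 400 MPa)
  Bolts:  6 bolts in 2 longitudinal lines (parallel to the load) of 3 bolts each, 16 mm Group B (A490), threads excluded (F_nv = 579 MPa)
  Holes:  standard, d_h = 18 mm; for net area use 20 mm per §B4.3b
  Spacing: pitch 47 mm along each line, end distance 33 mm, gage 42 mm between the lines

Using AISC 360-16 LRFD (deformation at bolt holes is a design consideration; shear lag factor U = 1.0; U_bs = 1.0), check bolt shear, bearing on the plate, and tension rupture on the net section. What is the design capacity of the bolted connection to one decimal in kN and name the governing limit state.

Bolt shear: A_b = π(16)²/4 = 201.06 mm². φR_n = 0.75 × 579 × 201.06 × 6 × 1 = 523.9 kN.
Bearing (10 mm plate, F_u = 400 MPa): end bolts L_c = 33 − 18/2 = 24, R_n = min(1.2×24×10×400, 2.4×16×10×400) = 115.2 kN/bolt; interior L_c = 47 − 18 = 29, R_n = 139.2 kN/bolt. φR_n = 0.75 × (2×115.2 + 4×139.2) = 590.4 kN.
Tension rupture (net): A_n = (121 − 2×20)×10 = 810 mm² (U = 1.0, A_e = A_n). φR_n = 0.75 × 400 × 810 = 243.0 kN.
Governing: min(523.9, 590.4, 243.0) = 243.0 kN → net-section rupture.

243.0 kN (net-section rupture governs)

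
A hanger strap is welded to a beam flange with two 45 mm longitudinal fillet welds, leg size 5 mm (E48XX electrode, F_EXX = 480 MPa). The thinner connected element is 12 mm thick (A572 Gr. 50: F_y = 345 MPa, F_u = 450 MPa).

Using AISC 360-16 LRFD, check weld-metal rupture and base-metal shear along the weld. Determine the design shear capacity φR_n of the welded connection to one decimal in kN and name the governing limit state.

Weld metal: throat = 0.707×5 = 3.535 mm, L = 2×45 = 90 mm. φR_n = 0.75 × 0.6 × 480 × 3.535 × 90 = 68.7 kN.
Base metal shear (12 mm plate): yield φR_n = 1.0×0.6×345×12×90 = 223.6 kN; rupture φR_n = 0.75×0.6×450×12×90 = 218.7 kN; take 218.7 kN (rupture).
Governing: min(68.7, 218.7) = 68.7 kN → weld metal.

68.7 kN (weld metal governs)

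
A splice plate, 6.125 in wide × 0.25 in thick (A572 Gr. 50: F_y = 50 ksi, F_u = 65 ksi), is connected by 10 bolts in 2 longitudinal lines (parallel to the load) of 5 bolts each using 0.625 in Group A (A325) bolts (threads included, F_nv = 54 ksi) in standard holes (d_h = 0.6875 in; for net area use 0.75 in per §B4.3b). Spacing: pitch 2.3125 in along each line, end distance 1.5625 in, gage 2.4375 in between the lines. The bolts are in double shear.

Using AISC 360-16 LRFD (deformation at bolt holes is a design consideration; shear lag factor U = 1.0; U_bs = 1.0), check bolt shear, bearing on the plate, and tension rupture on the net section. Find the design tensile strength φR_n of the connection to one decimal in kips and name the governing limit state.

Bolt shear: A_b = π(0.625)²/4 = 0.3068 in². φR_n = 0.75 × 54 × 0.3068 × 10 × 2 = 248.5 kips.
Bearing (0.25 in plate, F_u = 65 ksi): end bolts L_c = 1.5625 − 0.6875/2 = 1.21875, R_n = min(1.2×1.21875×0.25×65, 2.4×0.625×0.25×65) = 23.766 kips/bolt; interior L_c = 2.3125 − 0.6875 = 1.625, R_n = 24.375 kips/bolt. φR_n = 0.75 × (2×23.766 + 8×24.375) = 181.9 kips.
Tension rupture (net): A_n = (6.125 − 2×0.75)×0.25 = 1.1563 in² (U = 1.0, A_e = A_n). φR_n = 0.75 × 65 × 1.1563 = 56.4 kips.
Governing: min(248.5, 181.9, 56.4) = 56.4 kips → net-section rupture.

56.4 kips (net-section rupture governs)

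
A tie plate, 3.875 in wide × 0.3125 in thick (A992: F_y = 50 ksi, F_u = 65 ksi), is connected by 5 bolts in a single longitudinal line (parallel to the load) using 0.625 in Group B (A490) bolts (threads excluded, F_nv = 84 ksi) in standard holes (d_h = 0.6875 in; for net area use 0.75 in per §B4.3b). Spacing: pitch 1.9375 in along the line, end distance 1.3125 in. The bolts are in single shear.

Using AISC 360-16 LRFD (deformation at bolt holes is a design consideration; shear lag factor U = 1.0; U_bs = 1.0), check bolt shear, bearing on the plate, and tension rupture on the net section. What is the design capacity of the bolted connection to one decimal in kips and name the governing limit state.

47.6 kips (net-section rupture governs)

Bolt shear: A_b = π(0.625)²/4 = 0.3068 in². φR_n = 0.75 × 84 × 0.3068 × 5 × 1 = 96.6 kips.
Bearing (0.3125 in plate, F_u = 65 ksi): end bolts L_c = 1.3125 − 0.6875/2 = 0.96875, R_n = min(1.2×0.96875×0.3125×65, 2.4×0.625×0.3125×65) = 23.613 kips/bolt; interior L_c = 1.9375 − 0.6875 = 1.25, R_n = 30.469 kips/bolt. φR_n = 0.75 × (1×23.613 + 4×30.469) = 109.1 kips.
Tension rupture (net): A_n = (3.875 − 1×0.75)×0.3125 = 0.97656 in² (U = 1.0, A_e = A_n). φR_n = 0.75 × 65 × 0.97656 = 47.6 kips.
Governing: min(96.6, 109.1, 47.6) = 47.6 kips → net-section rupture.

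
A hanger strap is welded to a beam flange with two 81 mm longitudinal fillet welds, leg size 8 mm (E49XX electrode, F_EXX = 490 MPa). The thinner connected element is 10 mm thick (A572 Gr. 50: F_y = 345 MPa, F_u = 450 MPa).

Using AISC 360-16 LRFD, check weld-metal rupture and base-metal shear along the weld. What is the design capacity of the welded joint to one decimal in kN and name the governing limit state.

Weld metal: throat = 0.707×8 = 5.656 mm, L = 2×81 = 162 mm. φR_n = 0.75 × 0.6 × 490 × 5.656 × 162 = 202.0 kN.
Base metal shear (10 mm plate): yield φR_n = 1.0×0.6×345×10×162 = 335.3 kN; rupture φR_n = 0.75×0.6×450×10×162 = 328.1 kN; take 328.1 kN (rupture).
Governing: min(202.0, 328.1) = 202.0 kN → weld metal.

202.0 kN (weld metal governs)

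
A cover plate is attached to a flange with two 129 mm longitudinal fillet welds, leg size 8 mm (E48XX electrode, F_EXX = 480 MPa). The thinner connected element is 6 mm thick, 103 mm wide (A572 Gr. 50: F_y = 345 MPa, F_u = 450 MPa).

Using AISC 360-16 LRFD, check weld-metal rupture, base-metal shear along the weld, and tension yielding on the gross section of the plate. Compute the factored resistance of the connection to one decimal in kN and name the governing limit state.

191.9 kN (gross-section yield governs)

Weld metal: throat = 0.707×8 = 5.656 mm, L = 2×129 = 258 mm. φR_n = 0.75 × 0.6 × 480 × 5.656 × 258 = 315.2 kN.
Base metal shear (6 mm plate): yield φR_n = 1.0×0.6×345×6×258 = 320.4 kN; rupture φR_n = 0.75×0.6×450×6×258 = 313.5 kN; take 313.5 kN (rupture).
Tension yield (gross): A_g = 103×6 = 618 mm². φR_n = 0.90 × 345 × 618 = 191.9 kN.
Governing: min(315.2, 313.5, 191.9) = 191.9 kN → gross-section yield.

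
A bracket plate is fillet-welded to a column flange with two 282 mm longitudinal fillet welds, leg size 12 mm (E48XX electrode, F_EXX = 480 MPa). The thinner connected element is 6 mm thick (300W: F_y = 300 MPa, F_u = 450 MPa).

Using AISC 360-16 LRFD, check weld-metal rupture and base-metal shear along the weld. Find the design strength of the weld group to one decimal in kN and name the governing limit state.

Weld metal: throat = 0.707×12 = 8.484 mm, L = 2×282 = 564 mm. φR_n = 0.75 × 0.6 × 480 × 8.484 × 564 = 1033.6 kN.
Base metal shear (6 mm plate): yield φR_n = 1.0×0.6×300×6×564 = 609.1 kN; rupture φR_n = 0.75×0.6×450×6×564 = 685.3 kN; take 609.1 kN (yield).
Governing: min(1033.6, 609.1) = 609.1 kN → base-metal shear.

609.1 kN (base-metal shear governs)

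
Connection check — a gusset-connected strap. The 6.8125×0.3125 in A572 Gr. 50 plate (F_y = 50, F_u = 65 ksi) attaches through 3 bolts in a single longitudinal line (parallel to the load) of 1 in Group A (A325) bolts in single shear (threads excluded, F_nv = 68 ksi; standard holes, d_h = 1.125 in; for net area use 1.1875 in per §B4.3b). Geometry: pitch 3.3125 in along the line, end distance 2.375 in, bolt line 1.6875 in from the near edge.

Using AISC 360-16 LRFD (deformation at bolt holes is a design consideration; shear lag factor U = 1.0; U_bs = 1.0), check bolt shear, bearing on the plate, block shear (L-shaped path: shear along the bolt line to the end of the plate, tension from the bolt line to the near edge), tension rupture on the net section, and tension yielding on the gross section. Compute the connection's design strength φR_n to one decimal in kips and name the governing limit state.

Bolt shear: A_b = π(1)²/4 = 0.7854 in². φR_n = 0.75 × 68 × 0.7854 × 3 × 1 = 120.2 kips.
Bearing (0.3125 in plate, F_u = 65 ksi): end bolts L_c = 2.375 − 1.125/2 = 1.8125, R_n = min(1.2×1.8125×0.3125×65, 2.4×1×0.3125×65) = 44.18 kips/bolt; interior L_c = 3.3125 − 1.125 = 2.1875, R_n = 48.75 kips/bolt. φR_n = 0.75 × (1×44.18 + 2×48.75) = 106.3 kips.
Block shear: shear path 1×[2.375+2×3.3125] = 1×9 in, A_gv = 2.8125, A_nv = 1×(9 − 2.5×1.1875)×0.3125 = 1.8848 in²; tension to near edge: (1.6875 − 0.5×1.1875)×0.3125 = 0.3418 in². R_n = min(0.6×65×1.8848, 0.6×50×2.8125) + 1.0×65×0.3418 = min(73.507, 84.375) + 22.217 = 95.724 kips. φR_n = 0.75 × 95.724 = 71.8 kips.
Tension rupture (net): A_n = (6.8125 − 1×1.1875)×0.3125 = 1.7578 in² (U = 1.0, A_e = A_n). φR_n = 0.75 × 65 × 1.7578 = 85.7 kips.
Tension yield (gross): A_g = 6.8125×0.3125 = 2.1289 in². φR_n = 0.90 × 50 × 2.1289 = 95.8 kips.
Governing: min(120.2, 106.3, 71.8, 85.7, 95.8) = 71.8 kips → block shear.

71.8 kips (block shear governs)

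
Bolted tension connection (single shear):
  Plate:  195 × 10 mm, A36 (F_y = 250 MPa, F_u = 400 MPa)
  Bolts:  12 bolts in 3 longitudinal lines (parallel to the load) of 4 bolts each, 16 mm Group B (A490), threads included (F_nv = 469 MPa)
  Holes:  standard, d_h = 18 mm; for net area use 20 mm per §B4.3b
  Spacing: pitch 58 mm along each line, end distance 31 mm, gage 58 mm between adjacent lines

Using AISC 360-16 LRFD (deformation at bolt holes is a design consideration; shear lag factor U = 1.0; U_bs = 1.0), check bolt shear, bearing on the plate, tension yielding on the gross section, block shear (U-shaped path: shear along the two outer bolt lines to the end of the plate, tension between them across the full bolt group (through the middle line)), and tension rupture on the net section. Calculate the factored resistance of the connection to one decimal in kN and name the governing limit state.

405.0 kN (net-section rupture governs)

Bolt shear: A_b = π(16)²/4 = 201.06 mm². φR_n = 0.75 × 469 × 201.06 × 12 × 1 = 848.7 kN.
Bearing (10 mm plate, F_u = 400 MPa): end bolts L_c = 31 − 18/2 = 22, R_n = min(1.2×22×10×400, 2.4×16×10×400) = 105.6 kN/bolt; interior L_c = 58 − 18 = 40, R_n = 153.6 kN/bolt. φR_n = 0.75 × (3×105.6 + 9×153.6) = 1274.4 kN.
Tension yield (gross): A_g = 195×10 = 1950 mm². φR_n = 0.90 × 250 × 1950 = 438.8 kN.
Block shear: shear path 2×[31+3×58] = 2×205 mm, A_gv = 4100, A_nv = 2×(205 − 3.5×20)×10 = 2700 mm²; tension across gage: (116 − 2×20)×10 = 760 mm². R_n = min(0.6×400×2700, 0.6×250×4100) + 1.0×400×760 = min(648, 615) + 304 = 919 kN. φR_n = 0.75 × 919 = 689.3 kN.
Tension rupture (net): A_n = (195 − 3×20)×10 = 1350 mm² (U = 1.0, A_e = A_n). φR_n = 0.75 × 400 × 1350 = 405.0 kN.
Governing: min(848.7, 1274.4, 438.8, 689.3, 405.0) = 405.0 kN → net-section rupture.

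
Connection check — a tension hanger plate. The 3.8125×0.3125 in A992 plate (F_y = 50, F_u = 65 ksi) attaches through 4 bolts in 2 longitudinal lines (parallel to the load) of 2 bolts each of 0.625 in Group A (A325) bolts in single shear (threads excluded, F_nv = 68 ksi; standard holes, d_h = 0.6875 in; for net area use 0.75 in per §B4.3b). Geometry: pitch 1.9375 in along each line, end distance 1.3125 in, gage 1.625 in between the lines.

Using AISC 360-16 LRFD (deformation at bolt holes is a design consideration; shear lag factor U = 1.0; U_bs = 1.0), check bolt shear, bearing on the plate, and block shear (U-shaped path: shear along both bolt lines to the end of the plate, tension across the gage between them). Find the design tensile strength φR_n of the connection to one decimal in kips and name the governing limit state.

52.2 kips (block shear governs)

Bolt shear: A_b = π(0.625)²/4 = 0.3068 in². φR_n = 0.75 × 68 × 0.3068 × 4 × 1 = 62.6 kips.
Bearing (0.3125 in plate, F_u = 65 ksi): end bolts L_c = 1.3125 − 0.6875/2 = 0.96875, R_n = min(1.2×0.96875×0.3125×65, 2.4×0.625×0.3125×65) = 23.613 kips/bolt; interior L_c = 1.9375 − 0.6875 = 1.25, R_n = 30.469 kips/bolt. φR_n = 0.75 × (2×23.613 + 2×30.469) = 81.1 kips.
Block shear: shear path 2×[1.3125+1×1.9375] = 2×3.25 in, A_gv = 2.0313, A_nv = 2×(3.25 − 1.5×0.75)×0.3125 = 1.3281 in²; tension across gage: (1.625 − 1×0.75)×0.3125 = 0.27344 in². R_n = min(0.6×65×1.3281, 0.6×50×2.0313) + 1.0×65×0.27344 = min(51.796, 60.939) + 17.774 = 69.57 kips. φR_n = 0.75 × 69.57 = 52.2 kips.
Governing: min(62.6, 81.1, 52.2) = 52.2 kips → block shear.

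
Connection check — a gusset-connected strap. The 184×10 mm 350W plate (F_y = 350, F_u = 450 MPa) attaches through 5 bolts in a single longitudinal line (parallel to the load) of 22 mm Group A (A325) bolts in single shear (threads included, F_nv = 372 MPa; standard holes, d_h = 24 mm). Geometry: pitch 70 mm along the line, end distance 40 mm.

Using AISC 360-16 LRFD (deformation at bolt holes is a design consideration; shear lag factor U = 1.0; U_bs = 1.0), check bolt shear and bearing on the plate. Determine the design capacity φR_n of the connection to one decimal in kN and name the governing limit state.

530.3 kN (bolt shear governs)

Bolt shear: A_b = π(22)²/4 = 380.13 mm². φR_n = 0.75 × 372 × 380.13 × 5 × 1 = 530.3 kN.
Bearing (10 mm plate, F_u = 450 MPa): end bolts L_c = 40 − 24/2 = 28, R_n = min(1.2×28×10×450, 2.4×22×10×450) = 151.2 kN/bolt; interior L_c = 70 − 24 = 46, R_n = 237.6 kN/bolt. φR_n = 0.75 × (1×151.2 + 4×237.6) = 826.2 kN.
Governing: min(530.3, 826.2) = 530.3 kN → bolt shear.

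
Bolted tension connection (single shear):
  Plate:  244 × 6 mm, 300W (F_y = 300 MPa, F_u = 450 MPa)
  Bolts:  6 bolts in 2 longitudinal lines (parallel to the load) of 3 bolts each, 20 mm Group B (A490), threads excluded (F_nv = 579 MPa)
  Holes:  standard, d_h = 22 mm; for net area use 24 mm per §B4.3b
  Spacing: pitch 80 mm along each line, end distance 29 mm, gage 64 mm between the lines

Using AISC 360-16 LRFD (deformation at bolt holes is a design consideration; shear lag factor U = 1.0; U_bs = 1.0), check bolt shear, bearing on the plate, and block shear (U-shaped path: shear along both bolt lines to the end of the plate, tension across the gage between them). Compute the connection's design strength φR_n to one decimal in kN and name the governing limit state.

Bolt shear: A_b = π(20)²/4 = 314.16 mm². φR_n = 0.75 × 579 × 314.16 × 6 × 1 = 818.5 kN.
Bearing (6 mm plate, F_u = 450 MPa): end bolts L_c = 29 − 22/2 = 18, R_n = min(1.2×18×6×450, 2.4×20×6×450) = 58.32 kN/bolt; interior L_c = 80 − 22 = 58, R_n = 129.6 kN/bolt. φR_n = 0.75 × (2×58.32 + 4×129.6) = 476.3 kN.
Block shear: shear path 2×[29+2×80] = 2×189 mm, A_gv = 2268, A_nv = 2×(189 − 2.5×24)×6 = 1548 mm²; tension across gage: (64 − 1×24)×6 = 240 mm². R_n = min(0.6×450×1548, 0.6×300×2268) + 1.0×450×240 = min(417.96, 408.24) + 108 = 516.24 kN. φR_n = 0.75 × 516.24 = 387.2 kN.
Governing: min(818.5, 476.3, 387.2) = 387.2 kN → block shear.

387.2 kN (block shear governs)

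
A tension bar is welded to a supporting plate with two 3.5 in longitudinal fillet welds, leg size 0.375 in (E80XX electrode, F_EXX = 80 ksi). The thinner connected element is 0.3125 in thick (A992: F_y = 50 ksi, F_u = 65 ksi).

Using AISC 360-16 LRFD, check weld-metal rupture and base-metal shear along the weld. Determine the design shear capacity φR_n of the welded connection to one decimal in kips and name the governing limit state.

64.0 kips (base-metal shear governs)

Weld metal: throat = 0.707×0.375 = 0.26513 in, L = 2×3.5 = 7 in. φR_n = 0.75 × 0.6 × 80 × 0.26513 × 7 = 66.8 kips.
Base metal shear (0.3125 in plate): yield φR_n = 1.0×0.6×50×0.3125×7 = 65.6 kips; rupture φR_n = 0.75×0.6×65×0.3125×7 = 64.0 kips; take 64.0 kips (rupture).
Governing: min(66.8, 64.0) = 64.0 kips → base-metal shear.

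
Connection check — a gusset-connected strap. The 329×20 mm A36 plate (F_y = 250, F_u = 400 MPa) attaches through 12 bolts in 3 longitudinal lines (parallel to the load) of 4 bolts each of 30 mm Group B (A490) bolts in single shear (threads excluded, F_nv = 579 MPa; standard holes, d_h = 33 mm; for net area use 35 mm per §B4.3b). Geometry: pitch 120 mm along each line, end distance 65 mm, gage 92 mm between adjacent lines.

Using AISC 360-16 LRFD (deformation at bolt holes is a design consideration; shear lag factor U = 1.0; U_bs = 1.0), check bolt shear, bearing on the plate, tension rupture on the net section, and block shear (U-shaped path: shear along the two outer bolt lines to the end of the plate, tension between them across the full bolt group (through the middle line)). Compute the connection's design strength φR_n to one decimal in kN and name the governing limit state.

Bolt shear: A_b = π(30)²/4 = 706.86 mm². φR_n = 0.75 × 579 × 706.86 × 12 × 1 = 3683.4 kN.
Bearing (20 mm plate, F_u = 400 MPa): end bolts L_c = 65 − 33/2 = 48.5, R_n = min(1.2×48.5×20×400, 2.4×30×20×400) = 465.6 kN/bolt; interior L_c = 120 − 33 = 87, R_n = 576 kN/bolt. φR_n = 0.75 × (3×465.6 + 9×576) = 4935.6 kN.
Tension rupture (net): A_n = (329 − 3×35)×20 = 4480 mm² (U = 1.0, A_e = A_n). φR_n = 0.75 × 400 × 4480 = 1344.0 kN.
Block shear: shear path 2×[65+3×120] = 2×425 mm, A_gv = 17000, A_nv = 2×(425 − 3.5×35)×20 = 12100 mm²; tension across gage: (184 − 2×35)×20 = 2280 mm². R_n = min(0.6×400×12100, 0.6×250×17000) + 1.0×400×2280 = min(2904, 2550) + 912 = 3462 kN. φR_n = 0.75 × 3462 = 2596.5 kN.
Governing: min(3683.4, 4935.6, 1344.0, 2596.5) = 1344.0 kN → net-section rupture.

1344.0 kN (net-section rupture governs)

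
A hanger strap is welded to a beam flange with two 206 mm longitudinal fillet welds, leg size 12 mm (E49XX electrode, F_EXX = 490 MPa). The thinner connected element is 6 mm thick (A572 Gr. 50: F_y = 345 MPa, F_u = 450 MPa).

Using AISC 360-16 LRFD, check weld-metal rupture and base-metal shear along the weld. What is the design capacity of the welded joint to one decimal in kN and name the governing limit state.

500.6 kN (base-metal shear governs)

Weld metal: throat = 0.707×12 = 8.484 mm, L = 2×206 = 412 mm. φR_n = 0.75 × 0.6 × 490 × 8.484 × 412 = 770.7 kN.
Base metal shear (6 mm plate): yield φR_n = 1.0×0.6×345×6×412 = 511.7 kN; rupture φR_n = 0.75×0.6×450×6×412 = 500.6 kN; take 500.6 kN (rupture).
Governing: min(770.7, 500.6) = 500.6 kN → base-metal shear.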